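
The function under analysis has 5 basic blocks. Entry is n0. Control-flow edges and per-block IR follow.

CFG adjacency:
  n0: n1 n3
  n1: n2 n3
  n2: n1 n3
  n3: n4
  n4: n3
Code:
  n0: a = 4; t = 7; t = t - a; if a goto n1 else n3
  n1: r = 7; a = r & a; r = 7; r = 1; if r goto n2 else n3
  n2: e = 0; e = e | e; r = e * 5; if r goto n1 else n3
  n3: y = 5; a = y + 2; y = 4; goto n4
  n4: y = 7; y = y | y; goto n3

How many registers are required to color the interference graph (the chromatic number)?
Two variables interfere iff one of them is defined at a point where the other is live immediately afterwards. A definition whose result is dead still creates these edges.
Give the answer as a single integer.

Per-block:
  n0: def={a,t} ue=∅
  n1: def={a,r} ue={a}
  n2: def={e,r} ue=∅
  n3: def={a,y} ue=∅
  n4: def={y} ue=∅

Backward fixpoint:
  live n0: ∅→{a}
  live n1: {a}→{a}
  live n2: {a}→{a}
  live n3: ∅→∅
  live n4: ∅→∅

Interfere edges:
  a — {e,r,t}
  e — {a}
  r — {a}
  t — {a}
  y — ∅

Colouring:
  lower bound: {a,e} mutually conflict ⇒ χ ≥ 2
  assign a→r0 e→r1 r→r1 t→r1 y→r0 — no edge inside a register ⇒ χ ≤ 2
  χ = 2

Answer: 2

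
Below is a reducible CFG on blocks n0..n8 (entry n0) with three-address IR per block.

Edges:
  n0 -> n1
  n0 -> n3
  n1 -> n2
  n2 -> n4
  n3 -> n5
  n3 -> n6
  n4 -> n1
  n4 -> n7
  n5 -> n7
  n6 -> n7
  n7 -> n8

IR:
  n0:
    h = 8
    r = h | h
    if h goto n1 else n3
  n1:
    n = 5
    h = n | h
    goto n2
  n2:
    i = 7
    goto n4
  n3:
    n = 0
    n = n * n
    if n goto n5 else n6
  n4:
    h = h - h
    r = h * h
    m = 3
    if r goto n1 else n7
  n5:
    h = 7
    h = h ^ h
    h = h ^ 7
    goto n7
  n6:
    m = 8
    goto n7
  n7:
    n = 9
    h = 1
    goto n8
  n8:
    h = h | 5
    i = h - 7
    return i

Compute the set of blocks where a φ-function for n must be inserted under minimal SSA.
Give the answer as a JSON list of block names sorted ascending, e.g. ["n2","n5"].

idom tree: n1←n0 n2←n1 n3←n0 n4←n2 n5←n3 n6←n3 n7←n0 n8←n7
Dom at joins:
  n1: preds {n0,n4}: {n0} ∩ {n0,n1,n2,n4} = {n0}; idom=n0
  n7: preds {n4,n5,n6}: {n0,n1,n2,n4} ∩ {n0,n3,n5} ∩ {n0,n3,n6} = {n0}; idom=n0

DF walk-up:
  join n1 pred n0: · stop@n0
  join n1 pred n4: n4→n2→n1 stop@n0
  join n7 pred n4: n4→n2→n1 stop@n0
  join n7 pred n5: n5→n3 stop@n0
  join n7 pred n6: n6→n3 stop@n0
  DF(n0)=∅
  DF(n1)={n1,n7}
  DF(n2)={n1,n7}
  DF(n3)={n7}
  DF(n4)={n1,n7}
  DF(n5)={n7}
  DF(n6)={n7}
  DF(n7)=∅
  DF(n8)=∅

φ for n: defs {n1,n3,n7}
  DF⁺ = {n1,n7}

Answer: ["n1", "n7"]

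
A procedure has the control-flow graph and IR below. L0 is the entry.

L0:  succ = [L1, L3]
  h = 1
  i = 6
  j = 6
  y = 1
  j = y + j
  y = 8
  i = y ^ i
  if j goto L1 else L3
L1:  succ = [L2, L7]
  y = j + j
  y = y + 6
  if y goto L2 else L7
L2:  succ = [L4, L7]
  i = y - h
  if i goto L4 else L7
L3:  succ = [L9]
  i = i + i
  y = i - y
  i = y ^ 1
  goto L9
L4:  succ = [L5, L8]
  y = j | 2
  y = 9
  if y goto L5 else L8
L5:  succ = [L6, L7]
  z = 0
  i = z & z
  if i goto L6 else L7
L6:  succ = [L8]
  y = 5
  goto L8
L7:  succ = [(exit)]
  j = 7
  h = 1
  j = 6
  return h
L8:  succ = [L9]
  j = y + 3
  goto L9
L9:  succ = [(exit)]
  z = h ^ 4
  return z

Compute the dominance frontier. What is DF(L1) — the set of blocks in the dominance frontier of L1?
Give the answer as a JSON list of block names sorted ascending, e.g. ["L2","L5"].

idom tree: L1←L0 L2←L1 L3←L0 L4←L2 L5←L4 L6←L5 L7←L1 L8←L4 L9←L0
Join-block Dom:
  L7: preds {L1,L2,L5}: {L0,L1} ∩ {L0,L1,L2} ∩ {L0,L1,L2,L4,L5} = {L0,L1}; idom=L1
  L8: preds {L4,L6}: {L0,L1,L2,L4} ∩ {L0,L1,L2,L4,L5,L6} = {L0,L1,L2,L4}; idom=L4
  L9: preds {L3,L8}: {L0,L3} ∩ {L0,L1,L2,L4,L8} = {L0}; idom=L0

Frontier:
  join L7 pred L1: · stop@L1
  join L7 pred L2: L2 stop@L1
  join L7 pred L5: L5→L4→L2 stop@L1
  join L8 pred L4: · stop@L4
  join L8 pred L6: L6→L5 stop@L4
  join L9 pred L3: L3 stop@L0
  join L9 pred L8: L8→L4→L2→L1 stop@L0
  L0: DF=∅
  L1: DF={L9}
  L2: DF={L7,L9}
  L3: DF={L9}
  L4: DF={L7,L9}
  L5: DF={L7,L8}
  L6: DF={L8}
  L7: DF=∅
  L8: DF={L9}
  L9: DF=∅

DF(L1) = ["L9"]

Answer: ["L9"]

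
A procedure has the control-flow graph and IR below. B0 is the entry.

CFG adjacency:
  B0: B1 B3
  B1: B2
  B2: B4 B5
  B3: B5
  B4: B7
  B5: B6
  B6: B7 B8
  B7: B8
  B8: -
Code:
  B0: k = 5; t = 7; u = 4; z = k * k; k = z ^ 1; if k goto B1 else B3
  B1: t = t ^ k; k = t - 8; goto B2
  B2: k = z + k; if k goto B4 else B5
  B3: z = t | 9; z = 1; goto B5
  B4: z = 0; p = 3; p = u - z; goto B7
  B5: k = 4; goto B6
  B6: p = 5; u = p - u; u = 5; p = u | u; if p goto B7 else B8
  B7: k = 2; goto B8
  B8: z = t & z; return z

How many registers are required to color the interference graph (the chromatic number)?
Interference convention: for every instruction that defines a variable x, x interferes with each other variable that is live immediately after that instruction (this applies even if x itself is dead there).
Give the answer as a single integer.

Answer: 4

Working:
def/use:
  B0 def {k,t,u,z} use ∅
  B1 def {k,t} use {k,t}
  B2 def {k} use {k,z}
  B3 def {z} use {t}
  B4 def {p,z} use {u}
  B5 def {k} use ∅
  B6 def {p,u} use {u}
  B7 def {k} use ∅
  B8 def {z} use {t,z}

Live sets:
  B0 li=∅ lo={k,t,u,z}
  B1 li={k,t,u,z} lo={k,t,u,z}
  B2 li={k,t,u,z} lo={t,u,z}
  B3 li={t,u} lo={t,u,z}
  B4 li={t,u} lo={t,z}
  B5 li={t,u,z} lo={t,u,z}
  B6 li={t,u,z} lo={t,z}
  B7 li={t,z} lo={t,z}
  B8 li={t,z} lo=∅

Interference:
  k↔{t,u,z}
  p↔{t,u,z}
  t↔{k,p,u,z}
  u↔{k,p,t,z}
  z↔{k,p,t,u}

Colouring:
  {k,t,u,z} pairwise interfere (4-clique) ⇒ χ ≥ 4
  assign k→c3 p→c3 t→c0 u→c1 z→c2 — no edge inside a register ⇒ χ ≤ 4
  χ = 4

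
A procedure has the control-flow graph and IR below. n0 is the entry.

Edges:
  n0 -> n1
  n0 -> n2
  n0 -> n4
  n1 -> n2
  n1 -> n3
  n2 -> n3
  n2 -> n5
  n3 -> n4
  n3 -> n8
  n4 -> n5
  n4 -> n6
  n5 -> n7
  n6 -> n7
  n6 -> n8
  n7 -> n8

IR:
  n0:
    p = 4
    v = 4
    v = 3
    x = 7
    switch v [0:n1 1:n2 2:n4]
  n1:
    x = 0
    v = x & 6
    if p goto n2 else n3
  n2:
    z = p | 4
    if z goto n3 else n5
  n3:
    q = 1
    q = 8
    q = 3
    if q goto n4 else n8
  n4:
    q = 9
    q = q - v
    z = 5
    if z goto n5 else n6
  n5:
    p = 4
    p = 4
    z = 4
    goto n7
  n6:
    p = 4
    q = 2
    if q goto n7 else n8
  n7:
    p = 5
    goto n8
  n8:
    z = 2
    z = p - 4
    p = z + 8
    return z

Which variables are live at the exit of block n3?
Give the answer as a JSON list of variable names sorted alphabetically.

def/use:
  n0 def {p,v,x} use ∅
  n1 def {v,x} use {p}
  n2 def {z} use {p}
  n3 def {q} use ∅
  n4 def {q,z} use {v}
  n5 def {p,z} use ∅
  n6 def {p,q} use ∅
  n7 def {p} use ∅
  n8 def {p,z} use {p}

Backward fixpoint:
  live n0: ∅→{p,v}
  live n1: {p}→{p,v}
  live n2: {p,v}→{p,v}
  live n3: {p,v}→{p,v}
  live n4: {v}→∅
  live n5: ∅→∅
  live n6: ∅→{p}
  live n7: ∅→{p}
  live n8: {p}→∅

live-out(n3) = ["p", "v"]

Answer: ["p", "v"]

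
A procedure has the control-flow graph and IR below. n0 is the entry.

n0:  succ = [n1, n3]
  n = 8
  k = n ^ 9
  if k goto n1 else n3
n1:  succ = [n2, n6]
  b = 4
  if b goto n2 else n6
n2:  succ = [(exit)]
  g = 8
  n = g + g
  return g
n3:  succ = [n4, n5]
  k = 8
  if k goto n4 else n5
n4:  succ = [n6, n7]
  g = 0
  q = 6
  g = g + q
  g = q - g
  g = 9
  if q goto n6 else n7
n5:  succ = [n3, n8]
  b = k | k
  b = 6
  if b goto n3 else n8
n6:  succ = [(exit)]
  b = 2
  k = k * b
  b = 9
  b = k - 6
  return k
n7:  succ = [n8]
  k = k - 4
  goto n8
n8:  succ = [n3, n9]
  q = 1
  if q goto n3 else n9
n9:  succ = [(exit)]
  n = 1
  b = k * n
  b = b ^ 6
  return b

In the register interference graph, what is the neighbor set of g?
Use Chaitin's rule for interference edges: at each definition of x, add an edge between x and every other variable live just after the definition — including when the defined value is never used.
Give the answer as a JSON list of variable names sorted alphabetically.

Answer: ["k", "n", "q"]

Analysis:
Per-block:
  n0: def={k,n} ue=∅
  n1: def={b} ue=∅
  n2: def={g,n} ue=∅
  n3: def={k} ue=∅
  n4: def={g,q} ue=∅
  n5: def={b} ue={k}
  n6: def={b,k} ue={k}
  n7: def={k} ue={k}
  n8: def={q} ue=∅
  n9: def={b,n} ue={k}

Live sets:
  n0: in=∅ out={k}
  n1: in={k} out={k}
  n2: in=∅ out=∅
  n3: in=∅ out={k}
  n4: in={k} out={k}
  n5: in={k} out={k}
  n6: in={k} out=∅
  n7: in={k} out={k}
  n8: in={k} out={k}
  n9: in={k} out=∅

Interference:
  b — {k}
  g — {k,n,q}
  k — {b,g,n,q}
  n — {g,k}
  q — {g,k}

N(g) = ["k", "n", "q"]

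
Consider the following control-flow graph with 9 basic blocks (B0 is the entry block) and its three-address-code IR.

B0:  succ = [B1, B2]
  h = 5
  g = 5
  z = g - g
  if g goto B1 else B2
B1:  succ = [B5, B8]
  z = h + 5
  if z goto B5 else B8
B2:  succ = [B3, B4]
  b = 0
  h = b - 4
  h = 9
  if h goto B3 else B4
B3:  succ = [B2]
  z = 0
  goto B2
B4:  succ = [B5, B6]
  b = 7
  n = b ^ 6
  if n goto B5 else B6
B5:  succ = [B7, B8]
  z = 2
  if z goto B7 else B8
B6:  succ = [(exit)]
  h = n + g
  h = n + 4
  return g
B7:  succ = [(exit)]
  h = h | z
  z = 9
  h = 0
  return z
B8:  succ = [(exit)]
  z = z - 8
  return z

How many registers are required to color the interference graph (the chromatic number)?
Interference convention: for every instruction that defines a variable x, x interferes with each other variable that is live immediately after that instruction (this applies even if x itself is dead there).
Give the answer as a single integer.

Block summaries:
  B0 def {g,h,z} use ∅
  B1 def {z} use {h}
  B2 def {b,h} use ∅
  B3 def {z} use ∅
  B4 def {b,n} use ∅
  B5 def {z} use ∅
  B6 def {h} use {g,n}
  B7 def {h,z} use {h,z}
  B8 def {z} use {z}

Liveness:
  live B0: ∅→{g,h}
  live B1: {h}→{h,z}
  live B2: {g}→{g,h}
  live B3: {g}→{g}
  live B4: {g,h}→{g,h,n}
  live B5: {h}→{h,z}
  live B6: {g,n}→∅
  live B7: {h,z}→∅
  live B8: {z}→∅

Conflict graph:
  b↔{g,h}
  g↔{b,h,n,z}
  h↔{b,g,n,z}
  n↔{g,h}
  z↔{g,h}

Colouring:
  clique {b,g,h} ⇒ need ≥ 3
  assign b→R2 g→R0 h→R1 n→R2 z→R2 — no edge inside a register ⇒ χ ≤ 3
  χ = 3

Answer: 3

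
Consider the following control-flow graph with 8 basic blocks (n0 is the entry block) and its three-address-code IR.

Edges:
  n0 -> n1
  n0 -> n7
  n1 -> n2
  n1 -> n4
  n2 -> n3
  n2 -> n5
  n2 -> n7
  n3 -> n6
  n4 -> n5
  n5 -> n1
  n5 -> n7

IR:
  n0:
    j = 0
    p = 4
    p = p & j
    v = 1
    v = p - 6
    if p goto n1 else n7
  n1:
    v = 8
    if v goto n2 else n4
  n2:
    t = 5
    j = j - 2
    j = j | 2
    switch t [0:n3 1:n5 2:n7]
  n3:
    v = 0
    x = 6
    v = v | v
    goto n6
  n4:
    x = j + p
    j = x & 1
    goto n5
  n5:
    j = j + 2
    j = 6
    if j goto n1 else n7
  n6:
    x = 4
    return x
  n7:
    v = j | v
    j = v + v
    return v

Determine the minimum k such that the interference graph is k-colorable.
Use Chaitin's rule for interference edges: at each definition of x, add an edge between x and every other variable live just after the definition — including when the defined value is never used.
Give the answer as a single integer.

Per-block:
  n0: def={j,p,v} ue=∅
  n1: def={v} ue=∅
  n2: def={j,t} ue={j}
  n3: def={v,x} ue=∅
  n4: def={j,x} ue={j,p}
  n5: def={j} ue={j}
  n6: def={x} ue=∅
  n7: def={j,v} ue={j,v}

Liveness:
  n0: in=∅ out={j,p,v}
  n1: in={j,p} out={j,p,v}
  n2: in={j,p,v} out={j,p,v}
  n3: in=∅ out=∅
  n4: in={j,p,v} out={j,p,v}
  n5: in={j,p,v} out={j,p,v}
  n6: in=∅ out=∅
  n7: in={j,v} out=∅

Conflict graph:
  j↔{p,t,v}
  p↔{j,t,v,x}
  t↔{j,p,v}
  v↔{j,p,t,x}
  x↔{p,v}

Chromatic number:
  clique {j,p,t,v} ⇒ need ≥ 4
  4-colouring: r0={p}  r1={v}  r2={j,x}  r3={t}
  χ = 4

Answer: 4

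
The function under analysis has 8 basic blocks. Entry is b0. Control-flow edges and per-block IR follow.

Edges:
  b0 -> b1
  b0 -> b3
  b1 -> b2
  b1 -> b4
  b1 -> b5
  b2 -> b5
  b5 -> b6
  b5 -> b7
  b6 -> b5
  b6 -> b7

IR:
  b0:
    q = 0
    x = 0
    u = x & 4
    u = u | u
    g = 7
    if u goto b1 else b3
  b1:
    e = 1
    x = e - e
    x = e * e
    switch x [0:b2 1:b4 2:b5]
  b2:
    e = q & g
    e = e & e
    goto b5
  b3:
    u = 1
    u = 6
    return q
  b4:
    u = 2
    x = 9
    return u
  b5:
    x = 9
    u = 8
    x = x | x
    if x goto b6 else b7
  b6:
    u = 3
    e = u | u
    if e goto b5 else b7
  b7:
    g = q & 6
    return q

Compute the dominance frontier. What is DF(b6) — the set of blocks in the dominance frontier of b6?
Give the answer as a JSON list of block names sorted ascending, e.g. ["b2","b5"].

Answer: ["b5", "b7"]

Derivation:
idom tree: b1←b0 b2←b1 b3←b0 b4←b1 b5←b1 b6←b5 b7←b5
Join-block Dom:
  b5: preds {b1,b2,b6}: {b0,b1} ∩ {b0,b1,b2} ∩ {b0,b1,b5,b6} = {b0,b1}; idom=b1
  b7: preds {b5,b6}: {b0,b1,b5} ∩ {b0,b1,b5,b6} = {b0,b1,b5}; idom=b5

DF derivation:
  b5←b1: walk · to b1
  b5←b2: walk b2 to b1
  b5←b6: walk b6→b5 to b1
  b7←b5: walk · to b5
  b7←b6: walk b6 to b5
  DF(b0)=∅
  DF(b1)=∅
  DF(b2)={b5}
  DF(b3)=∅
  DF(b4)=∅
  DF(b5)={b5}
  DF(b6)={b5,b7}
  DF(b7)=∅

DF(b6) = ["b5", "b7"]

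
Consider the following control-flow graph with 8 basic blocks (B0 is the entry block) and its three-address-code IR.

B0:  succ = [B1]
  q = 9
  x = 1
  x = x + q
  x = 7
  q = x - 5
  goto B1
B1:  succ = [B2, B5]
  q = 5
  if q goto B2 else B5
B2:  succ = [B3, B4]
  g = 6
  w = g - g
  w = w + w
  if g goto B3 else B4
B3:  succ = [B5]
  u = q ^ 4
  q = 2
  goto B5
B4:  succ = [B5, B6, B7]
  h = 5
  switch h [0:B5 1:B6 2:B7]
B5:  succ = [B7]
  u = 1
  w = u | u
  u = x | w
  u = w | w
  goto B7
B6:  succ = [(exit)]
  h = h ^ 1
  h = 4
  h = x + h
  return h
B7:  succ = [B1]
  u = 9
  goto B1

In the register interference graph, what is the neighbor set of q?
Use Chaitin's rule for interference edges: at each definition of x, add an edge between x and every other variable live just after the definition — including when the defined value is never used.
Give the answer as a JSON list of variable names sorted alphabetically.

Answer: ["g", "w", "x"]

Derivation:
def/use:
  B0: def={q,x} ue=∅
  B1: def={q} ue=∅
  B2: def={g,w} ue=∅
  B3: def={q,u} ue={q}
  B4: def={h} ue=∅
  B5: def={u,w} ue={x}
  B6: def={h} ue={h,x}
  B7: def={u} ue=∅

Liveness:
  B0: in=∅ out={x}
  B1: in={x} out={q,x}
  B2: in={q,x} out={q,x}
  B3: in={q,x} out={x}
  B4: in={x} out={h,x}
  B5: in={x} out={x}
  B6: in={h,x} out=∅
  B7: in={x} out={x}

Interference:
  g: {q,w,x}
  h: {x}
  q: {g,w,x}
  u: {w,x}
  w: {g,q,u,x}
  x: {g,h,q,u,w}

N(q) = ["g", "w", "x"]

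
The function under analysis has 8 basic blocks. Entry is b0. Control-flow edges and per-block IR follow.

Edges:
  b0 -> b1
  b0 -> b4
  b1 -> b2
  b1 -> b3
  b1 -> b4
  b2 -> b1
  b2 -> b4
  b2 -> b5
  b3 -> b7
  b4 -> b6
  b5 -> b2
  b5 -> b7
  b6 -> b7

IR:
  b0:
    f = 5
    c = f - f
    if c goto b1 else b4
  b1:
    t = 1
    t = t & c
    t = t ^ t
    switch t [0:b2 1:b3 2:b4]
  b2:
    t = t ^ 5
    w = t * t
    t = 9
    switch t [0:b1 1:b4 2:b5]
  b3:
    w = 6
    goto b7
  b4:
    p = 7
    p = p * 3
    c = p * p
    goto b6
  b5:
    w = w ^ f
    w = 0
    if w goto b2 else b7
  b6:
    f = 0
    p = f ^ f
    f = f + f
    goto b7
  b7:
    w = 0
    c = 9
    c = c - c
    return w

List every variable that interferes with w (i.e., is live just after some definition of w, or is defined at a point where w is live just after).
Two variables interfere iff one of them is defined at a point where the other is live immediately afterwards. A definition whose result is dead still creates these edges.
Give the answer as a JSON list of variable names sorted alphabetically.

Per-block:
  b0: def={c,f} ue=∅
  b1: def={t} ue={c}
  b2: def={t,w} ue={t}
  b3: def={w} ue=∅
  b4: def={c,p} ue=∅
  b5: def={w} ue={f,w}
  b6: def={f,p} ue=∅
  b7: def={c,w} ue=∅

Backward fixpoint:
  b0 li=∅ lo={c,f}
  b1 li={c,f} lo={c,f,t}
  b2 li={c,f,t} lo={c,f,t,w}
  b3 li=∅ lo=∅
  b4 li=∅ lo=∅
  b5 li={c,f,t,w} lo={c,f,t}
  b6 li=∅ lo=∅
  b7 li=∅ lo=∅

Interfere edges:
  c — {f,t,w}
  f — {c,p,t,w}
  p — {f}
  t — {c,f,w}
  w — {c,f,t}

N(w) = ["c", "f", "t"]

Answer: ["c", "f", "t"]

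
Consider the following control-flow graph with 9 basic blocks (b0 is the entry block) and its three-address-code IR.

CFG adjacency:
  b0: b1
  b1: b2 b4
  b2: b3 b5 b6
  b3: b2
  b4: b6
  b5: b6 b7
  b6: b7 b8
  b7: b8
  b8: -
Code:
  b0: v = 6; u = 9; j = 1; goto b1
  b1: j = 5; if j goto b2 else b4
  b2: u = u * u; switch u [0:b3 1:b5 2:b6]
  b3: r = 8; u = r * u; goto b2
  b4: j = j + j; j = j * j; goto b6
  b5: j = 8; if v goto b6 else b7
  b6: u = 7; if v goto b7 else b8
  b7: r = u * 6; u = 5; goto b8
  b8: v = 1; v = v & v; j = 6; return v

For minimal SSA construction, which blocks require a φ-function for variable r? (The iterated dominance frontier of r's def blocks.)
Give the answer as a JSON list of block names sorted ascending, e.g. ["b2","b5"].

Answer: ["b2", "b6", "b7", "b8"]

Working:
idom tree: b1←b0 b2←b1 b3←b2 b4←b1 b5←b2 b6←b1 b7←b1 b8←b1
Dom at joins:
  b2: preds {b1,b3}: {b0,b1} ∩ {b0,b1,b2,b3} = {b0,b1}; idom=b1
  b6: preds {b2,b4,b5}: {b0,b1,b2} ∩ {b0,b1,b4} ∩ {b0,b1,b2,b5} = {b0,b1}; idom=b1
  b7: preds {b5,b6}: {b0,b1,b2,b5} ∩ {b0,b1,b6} = {b0,b1}; idom=b1
  b8: preds {b6,b7}: {b0,b1,b6} ∩ {b0,b1,b7} = {b0,b1}; idom=b1

DF derivation:
  b2←b1: walk · to b1
  b2←b3: walk b3→b2 to b1
  b6←b2: walk b2 to b1
  b6←b4: walk b4 to b1
  b6←b5: walk b5→b2 to b1
  b7←b5: walk b5→b2 to b1
  b7←b6: walk b6 to b1
  b8←b6: walk b6 to b1
  b8←b7: walk b7 to b1
  b0 → ∅
  b1 → ∅
  b2 → {b2,b6,b7}
  b3 → {b2}
  b4 → {b6}
  b5 → {b6,b7}
  b6 → {b7,b8}
  b7 → {b8}
  b8 → ∅

φ for r: defs {b3,b7}
  DF⁺ = {b2,b6,b7,b8}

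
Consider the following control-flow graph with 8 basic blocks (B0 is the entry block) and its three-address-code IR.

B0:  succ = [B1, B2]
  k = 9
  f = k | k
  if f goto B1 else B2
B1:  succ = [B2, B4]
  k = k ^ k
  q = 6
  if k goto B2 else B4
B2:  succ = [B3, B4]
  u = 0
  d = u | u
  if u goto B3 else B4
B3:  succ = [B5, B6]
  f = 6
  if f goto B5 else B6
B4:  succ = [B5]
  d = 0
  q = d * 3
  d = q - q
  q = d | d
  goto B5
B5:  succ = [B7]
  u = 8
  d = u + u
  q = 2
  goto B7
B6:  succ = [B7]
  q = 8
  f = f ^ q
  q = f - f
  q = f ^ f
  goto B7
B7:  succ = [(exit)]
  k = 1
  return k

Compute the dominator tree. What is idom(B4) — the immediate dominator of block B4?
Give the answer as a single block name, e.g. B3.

Answer: B0

Derivation:
idom tree: B1←B0 B2←B0 B3←B2 B4←B0 B5←B0 B6←B3 B7←B0
Dom at joins:
  B2: preds {B0,B1}: {B0} ∩ {B0,B1} = {B0}; idom=B0
  B4: preds {B1,B2}: {B0,B1} ∩ {B0,B2} = {B0}; idom=B0
  B5: preds {B3,B4}: {B0,B2,B3} ∩ {B0,B4} = {B0}; idom=B0
  B7: preds {B5,B6}: {B0,B5} ∩ {B0,B2,B3,B6} = {B0}; idom=B0

idom(B4) = B0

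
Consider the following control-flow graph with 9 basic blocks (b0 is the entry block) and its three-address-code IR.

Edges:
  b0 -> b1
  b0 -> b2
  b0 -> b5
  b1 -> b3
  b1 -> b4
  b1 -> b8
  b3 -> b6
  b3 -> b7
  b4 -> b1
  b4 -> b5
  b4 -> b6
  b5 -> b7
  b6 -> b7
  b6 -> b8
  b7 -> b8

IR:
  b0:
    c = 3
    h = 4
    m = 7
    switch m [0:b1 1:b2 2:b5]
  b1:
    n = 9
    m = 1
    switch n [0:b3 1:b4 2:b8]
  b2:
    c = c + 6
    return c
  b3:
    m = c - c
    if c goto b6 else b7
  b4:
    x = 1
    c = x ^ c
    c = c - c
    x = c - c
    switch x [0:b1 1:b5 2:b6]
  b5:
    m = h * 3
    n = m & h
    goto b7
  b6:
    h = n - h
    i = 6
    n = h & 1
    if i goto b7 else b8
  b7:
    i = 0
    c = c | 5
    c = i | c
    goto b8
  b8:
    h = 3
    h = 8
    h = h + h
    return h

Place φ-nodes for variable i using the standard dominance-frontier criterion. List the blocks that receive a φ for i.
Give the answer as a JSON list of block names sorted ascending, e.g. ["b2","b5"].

Answer: ["b7", "b8"]

Analysis:
idom tree: b1←b0 b2←b0 b3←b1 b4←b1 b5←b0 b6←b1 b7←b0 b8←b0
Dom∩ at merges:
  b1: preds {b0,b4}: {b0} ∩ {b0,b1,b4} = {b0}; idom=b0
  b5: preds {b0,b4}: {b0} ∩ {b0,b1,b4} = {b0}; idom=b0
  b6: preds {b3,b4}: {b0,b1,b3} ∩ {b0,b1,b4} = {b0,b1}; idom=b1
  b7: preds {b3,b5,b6}: {b0,b1,b3} ∩ {b0,b5} ∩ {b0,b1,b6} = {b0}; idom=b0
  b8: preds {b1,b6,b7}: {b0,b1} ∩ {b0,b1,b6} ∩ {b0,b7} = {b0}; idom=b0

DF walk-up:
  b1←b0: walk · to b0
  b1←b4: walk b4→b1 to b0
  b5←b0: walk · to b0
  b5←b4: walk b4→b1 to b0
  b6←b3: walk b3 to b1
  b6←b4: walk b4 to b1
  b7←b3: walk b3→b1 to b0
  b7←b5: walk b5 to b0
  b7←b6: walk b6→b1 to b0
  b8←b1: walk b1 to b0
  b8←b6: walk b6→b1 to b0
  b8←b7: walk b7 to b0
  b0 → ∅
  b1 → {b1,b5,b7,b8}
  b2 → ∅
  b3 → {b6,b7}
  b4 → {b1,b5,b6}
  b5 → {b7}
  b6 → {b7,b8}
  b7 → {b8}
  b8 → ∅

φ for i: defs {b6,b7}
  DF⁺ = {b7,b8}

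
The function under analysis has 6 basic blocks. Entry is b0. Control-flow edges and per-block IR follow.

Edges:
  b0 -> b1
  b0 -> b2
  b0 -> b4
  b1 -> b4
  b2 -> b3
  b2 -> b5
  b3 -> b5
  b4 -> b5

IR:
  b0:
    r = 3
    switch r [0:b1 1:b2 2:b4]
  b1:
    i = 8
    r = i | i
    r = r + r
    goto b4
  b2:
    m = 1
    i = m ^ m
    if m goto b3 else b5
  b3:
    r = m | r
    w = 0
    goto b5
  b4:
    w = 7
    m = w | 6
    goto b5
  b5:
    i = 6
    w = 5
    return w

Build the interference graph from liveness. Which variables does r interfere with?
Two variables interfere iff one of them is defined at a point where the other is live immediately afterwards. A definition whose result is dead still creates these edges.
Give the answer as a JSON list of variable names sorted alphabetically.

Answer: ["i", "m"]

Derivation:
Block summaries:
  b0 def {r} use ∅
  b1 def {i,r} use ∅
  b2 def {i,m} use ∅
  b3 def {r,w} use {m,r}
  b4 def {m,w} use ∅
  b5 def {i,w} use ∅

Backward fixpoint:
  b0: in=∅ out={r}
  b1: in=∅ out=∅
  b2: in={r} out={m,r}
  b3: in={m,r} out=∅
  b4: in=∅ out=∅
  b5: in=∅ out=∅

Conflict graph:
  i — {m,r}
  m — {i,r}
  r — {i,m}
  w — ∅

N(r) = ["i", "m"]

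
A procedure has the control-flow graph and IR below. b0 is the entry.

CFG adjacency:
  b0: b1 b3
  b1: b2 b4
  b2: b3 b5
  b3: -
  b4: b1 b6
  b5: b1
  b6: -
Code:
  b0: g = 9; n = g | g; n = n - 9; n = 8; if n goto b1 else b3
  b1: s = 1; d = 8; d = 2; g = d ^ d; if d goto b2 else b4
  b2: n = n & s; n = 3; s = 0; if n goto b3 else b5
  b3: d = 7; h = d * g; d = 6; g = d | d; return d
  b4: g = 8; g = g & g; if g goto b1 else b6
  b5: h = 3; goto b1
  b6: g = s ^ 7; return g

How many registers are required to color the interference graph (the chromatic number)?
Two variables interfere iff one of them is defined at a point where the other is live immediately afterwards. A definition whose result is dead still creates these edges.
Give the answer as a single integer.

Block summaries:
  b0: {g,n} / ∅
  b1: {d,g,s} / ∅
  b2: {n,s} / {n,s}
  b3: {d,g,h} / {g}
  b4: {g} / ∅
  b5: {h} / ∅
  b6: {g} / {s}

Live sets:
  b0 li=∅ lo={g,n}
  b1 li={n} lo={g,n,s}
  b2 li={g,n,s} lo={g,n}
  b3 li={g} lo=∅
  b4 li={n,s} lo={n,s}
  b5 li={n} lo={n}
  b6 li={s} lo=∅

Interference:
  d: {g,n,s}
  g: {d,n,s}
  h: {n}
  n: {d,g,h,s}
  s: {d,g,n}

Chromatic number:
  clique {d,g,n,s} ⇒ need ≥ 4
  4-colouring: r0={n}  r1={d,h}  r2={g}  r3={s}
  χ = 4

Answer: 4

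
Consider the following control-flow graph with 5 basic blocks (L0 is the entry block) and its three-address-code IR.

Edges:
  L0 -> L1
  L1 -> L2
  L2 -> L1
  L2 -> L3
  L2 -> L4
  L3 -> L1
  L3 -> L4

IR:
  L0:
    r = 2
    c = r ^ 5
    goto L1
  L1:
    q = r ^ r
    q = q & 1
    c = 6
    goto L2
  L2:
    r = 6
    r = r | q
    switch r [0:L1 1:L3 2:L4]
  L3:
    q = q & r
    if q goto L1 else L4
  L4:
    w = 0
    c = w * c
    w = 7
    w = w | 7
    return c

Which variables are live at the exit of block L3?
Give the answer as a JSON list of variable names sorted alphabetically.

Block summaries:
  L0: {c,r} / ∅
  L1: {c,q} / {r}
  L2: {r} / {q}
  L3: {q} / {q,r}
  L4: {c,w} / {c}

Live sets:
  L0 li=∅ lo={r}
  L1 li={r} lo={c,q}
  L2 li={c,q} lo={c,q,r}
  L3 li={c,q,r} lo={c,r}
  L4 li={c} lo=∅

live-out(L3) = ["c", "r"]

Answer: ["c", "r"]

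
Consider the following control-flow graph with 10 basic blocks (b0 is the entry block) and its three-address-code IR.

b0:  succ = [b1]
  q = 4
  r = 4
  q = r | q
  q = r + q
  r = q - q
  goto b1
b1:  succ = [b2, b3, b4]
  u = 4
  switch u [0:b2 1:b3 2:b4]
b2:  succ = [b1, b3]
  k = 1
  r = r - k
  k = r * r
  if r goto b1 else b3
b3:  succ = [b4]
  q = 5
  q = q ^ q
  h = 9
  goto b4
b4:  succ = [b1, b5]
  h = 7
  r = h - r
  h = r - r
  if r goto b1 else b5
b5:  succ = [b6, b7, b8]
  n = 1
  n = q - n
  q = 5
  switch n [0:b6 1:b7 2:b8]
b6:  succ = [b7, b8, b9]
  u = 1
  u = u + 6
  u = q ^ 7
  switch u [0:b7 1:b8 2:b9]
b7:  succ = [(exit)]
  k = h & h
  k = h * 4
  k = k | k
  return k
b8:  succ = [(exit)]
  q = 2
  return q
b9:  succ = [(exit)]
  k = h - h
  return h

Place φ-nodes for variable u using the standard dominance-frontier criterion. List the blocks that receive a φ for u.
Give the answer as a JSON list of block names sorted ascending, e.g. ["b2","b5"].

Answer: ["b1", "b7", "b8"]

Derivation:
idom tree: b1←b0 b2←b1 b3←b1 b4←b1 b5←b4 b6←b5 b7←b5 b8←b5 b9←b6
Dom∩ at merges:
  b1: preds {b0,b2,b4}: {b0} ∩ {b0,b1,b2} ∩ {b0,b1,b4} = {b0}; idom=b0
  b3: preds {b1,b2}: {b0,b1} ∩ {b0,b1,b2} = {b0,b1}; idom=b1
  b4: preds {b1,b3}: {b0,b1} ∩ {b0,b1,b3} = {b0,b1}; idom=b1
  b7: preds {b5,b6}: {b0,b1,b4,b5} ∩ {b0,b1,b4,b5,b6} = {b0,b1,b4,b5}; idom=b5
  b8: preds {b5,b6}: {b0,b1,b4,b5} ∩ {b0,b1,b4,b5,b6} = {b0,b1,b4,b5}; idom=b5

DF derivation:
  join b1 pred b0: · stop@b0
  join b1 pred b2: b2→b1 stop@b0
  join b1 pred b4: b4→b1 stop@b0
  join b3 pred b1: · stop@b1
  join b3 pred b2: b2 stop@b1
  join b4 pred b1: · stop@b1
  join b4 pred b3: b3 stop@b1
  join b7 pred b5: · stop@b5
  join b7 pred b6: b6 stop@b5
  join b8 pred b5: · stop@b5
  join b8 pred b6: b6 stop@b5
  b0 → ∅
  b1 → {b1}
  b2 → {b1,b3}
  b3 → {b4}
  b4 → {b1}
  b5 → ∅
  b6 → {b7,b8}
  b7 → ∅
  b8 → ∅
  b9 → ∅

φ for u: defs {b1,b6}
  DF⁺ = {b1,b7,b8}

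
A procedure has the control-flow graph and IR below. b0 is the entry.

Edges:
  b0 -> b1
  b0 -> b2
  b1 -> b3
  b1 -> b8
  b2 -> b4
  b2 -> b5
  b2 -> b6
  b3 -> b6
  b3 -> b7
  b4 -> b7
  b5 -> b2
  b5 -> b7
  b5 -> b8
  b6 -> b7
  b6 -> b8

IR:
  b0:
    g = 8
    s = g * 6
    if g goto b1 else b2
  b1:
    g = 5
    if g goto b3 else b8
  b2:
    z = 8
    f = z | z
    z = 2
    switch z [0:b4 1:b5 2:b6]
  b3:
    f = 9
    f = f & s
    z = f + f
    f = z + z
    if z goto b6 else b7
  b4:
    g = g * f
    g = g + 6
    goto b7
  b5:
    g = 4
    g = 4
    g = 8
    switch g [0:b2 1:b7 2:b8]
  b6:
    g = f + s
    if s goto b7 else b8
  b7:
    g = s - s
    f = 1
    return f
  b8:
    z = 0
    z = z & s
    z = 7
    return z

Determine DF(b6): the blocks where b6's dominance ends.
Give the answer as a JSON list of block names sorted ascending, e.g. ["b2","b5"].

Answer: ["b7", "b8"]

Derivation:
idom tree: b1←b0 b2←b0 b3←b1 b4←b2 b5←b2 b6←b0 b7←b0 b8←b0
Dom∩ at merges:
  b2: preds {b0,b5}: {b0} ∩ {b0,b2,b5} = {b0}; idom=b0
  b6: preds {b2,b3}: {b0,b2} ∩ {b0,b1,b3} = {b0}; idom=b0
  b7: preds {b3,b4,b5,b6}: {b0,b1,b3} ∩ {b0,b2,b4} ∩ {b0,b2,b5} ∩ {b0,b6} = {b0}; idom=b0
  b8: preds {b1,b5,b6}: {b0,b1} ∩ {b0,b2,b5} ∩ {b0,b6} = {b0}; idom=b0

DF derivation:
  b2←b0: walk · to b0
  b2←b5: walk b5→b2 to b0
  b6←b2: walk b2 to b0
  b6←b3: walk b3→b1 to b0
  b7←b3: walk b3→b1 to b0
  b7←b4: walk b4→b2 to b0
  b7←b5: walk b5→b2 to b0
  b7←b6: walk b6 to b0
  b8←b1: walk b1 to b0
  b8←b5: walk b5→b2 to b0
  b8←b6: walk b6 to b0
  b0: DF=∅
  b1: DF={b6,b7,b8}
  b2: DF={b2,b6,b7,b8}
  b3: DF={b6,b7}
  b4: DF={b7}
  b5: DF={b2,b7,b8}
  b6: DF={b7,b8}
  b7: DF=∅
  b8: DF=∅

DF(b6) = ["b7", "b8"]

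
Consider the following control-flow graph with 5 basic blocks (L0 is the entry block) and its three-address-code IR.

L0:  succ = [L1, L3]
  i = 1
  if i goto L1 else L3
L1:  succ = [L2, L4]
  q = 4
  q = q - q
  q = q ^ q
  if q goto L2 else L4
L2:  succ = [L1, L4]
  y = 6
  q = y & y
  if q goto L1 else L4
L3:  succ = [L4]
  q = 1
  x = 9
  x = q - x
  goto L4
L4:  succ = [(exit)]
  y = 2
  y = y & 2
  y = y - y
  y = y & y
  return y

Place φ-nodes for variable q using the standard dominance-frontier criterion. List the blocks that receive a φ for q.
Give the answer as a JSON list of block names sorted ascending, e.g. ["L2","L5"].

idom tree: L1←L0 L2←L1 L3←L0 L4←L0
Dom∩ at merges:
  L1: preds {L0,L2}: {L0} ∩ {L0,L1,L2} = {L0}; idom=L0
  L4: preds {L1,L2,L3}: {L0,L1} ∩ {L0,L1,L2} ∩ {L0,L3} = {L0}; idom=L0

Frontier:
  L1←L0: walk · to L0
  L1←L2: walk L2→L1 to L0
  L4←L1: walk L1 to L0
  L4←L2: walk L2→L1 to L0
  L4←L3: walk L3 to L0
  L0: DF=∅
  L1: DF={L1,L4}
  L2: DF={L1,L4}
  L3: DF={L4}
  L4: DF=∅

φ for q: defs {L1,L2,L3}
  DF⁺ = {L1,L4}

Answer: ["L1", "L4"]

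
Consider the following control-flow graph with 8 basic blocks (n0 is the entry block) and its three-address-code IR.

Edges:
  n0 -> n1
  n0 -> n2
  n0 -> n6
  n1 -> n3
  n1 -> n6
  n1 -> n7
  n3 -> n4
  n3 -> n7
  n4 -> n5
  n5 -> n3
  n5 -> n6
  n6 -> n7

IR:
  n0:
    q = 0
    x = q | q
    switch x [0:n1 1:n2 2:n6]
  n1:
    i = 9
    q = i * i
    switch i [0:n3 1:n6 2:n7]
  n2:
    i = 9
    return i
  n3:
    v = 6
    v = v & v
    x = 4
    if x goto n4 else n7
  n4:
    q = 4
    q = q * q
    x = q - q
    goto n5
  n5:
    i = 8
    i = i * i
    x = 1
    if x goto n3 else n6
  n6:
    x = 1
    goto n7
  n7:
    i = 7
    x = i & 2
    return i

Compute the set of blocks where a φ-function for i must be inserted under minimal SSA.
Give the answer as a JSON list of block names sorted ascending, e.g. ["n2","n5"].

idom tree: n1←n0 n2←n0 n3←n1 n4←n3 n5←n4 n6←n0 n7←n0
Join-block Dom:
  n3: preds {n1,n5}: {n0,n1} ∩ {n0,n1,n3,n4,n5} = {n0,n1}; idom=n1
  n6: preds {n0,n1,n5}: {n0} ∩ {n0,n1} ∩ {n0,n1,n3,n4,n5} = {n0}; idom=n0
  n7: preds {n1,n3,n6}: {n0,n1} ∩ {n0,n1,n3} ∩ {n0,n6} = {n0}; idom=n0

Frontier:
  n3←n1: walk · to n1
  n3←n5: walk n5→n4→n3 to n1
  n6←n0: walk · to n0
  n6←n1: walk n1 to n0
  n6←n5: walk n5→n4→n3→n1 to n0
  n7←n1: walk n1 to n0
  n7←n3: walk n3→n1 to n0
  n7←n6: walk n6 to n0
  n0: DF=∅
  n1: DF={n6,n7}
  n2: DF=∅
  n3: DF={n3,n6,n7}
  n4: DF={n3,n6}
  n5: DF={n3,n6}
  n6: DF={n7}
  n7: DF=∅

φ for i: defs {n1,n2,n5,n7}
  DF⁺ = {n3,n6,n7}

Answer: ["n3", "n6", "n7"]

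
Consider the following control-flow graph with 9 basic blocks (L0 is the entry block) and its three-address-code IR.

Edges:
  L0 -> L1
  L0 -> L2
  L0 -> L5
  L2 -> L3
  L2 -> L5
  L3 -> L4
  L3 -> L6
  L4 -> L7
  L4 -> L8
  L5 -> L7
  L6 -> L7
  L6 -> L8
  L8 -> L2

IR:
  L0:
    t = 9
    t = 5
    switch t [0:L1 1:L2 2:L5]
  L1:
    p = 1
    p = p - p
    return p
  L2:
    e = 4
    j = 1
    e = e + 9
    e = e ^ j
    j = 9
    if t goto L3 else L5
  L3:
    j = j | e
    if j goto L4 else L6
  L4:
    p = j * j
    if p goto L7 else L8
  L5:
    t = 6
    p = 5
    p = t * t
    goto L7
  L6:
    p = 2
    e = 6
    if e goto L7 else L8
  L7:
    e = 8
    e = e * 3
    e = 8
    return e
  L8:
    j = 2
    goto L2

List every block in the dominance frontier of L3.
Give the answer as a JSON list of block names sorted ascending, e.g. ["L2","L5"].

idom tree: L1←L0 L2←L0 L3←L2 L4←L3 L5←L0 L6←L3 L7←L0 L8←L3
Join-block Dom:
  L2: preds {L0,L8}: {L0} ∩ {L0,L2,L3,L8} = {L0}; idom=L0
  L5: preds {L0,L2}: {L0} ∩ {L0,L2} = {L0}; idom=L0
  L7: preds {L4,L5,L6}: {L0,L2,L3,L4} ∩ {L0,L5} ∩ {L0,L2,L3,L6} = {L0}; idom=L0
  L8: preds {L4,L6}: {L0,L2,L3,L4} ∩ {L0,L2,L3,L6} = {L0,L2,L3}; idom=L3

DF derivation:
  join L2 pred L0: · stop@L0
  join L2 pred L8: L8→L3→L2 stop@L0
  join L5 pred L0: · stop@L0
  join L5 pred L2: L2 stop@L0
  join L7 pred L4: L4→L3→L2 stop@L0
  join L7 pred L5: L5 stop@L0
  join L7 pred L6: L6→L3→L2 stop@L0
  join L8 pred L4: L4 stop@L3
  join L8 pred L6: L6 stop@L3
  DF(L0)=∅
  DF(L1)=∅
  DF(L2)={L2,L5,L7}
  DF(L3)={L2,L7}
  DF(L4)={L7,L8}
  DF(L5)={L7}
  DF(L6)={L7,L8}
  DF(L7)=∅
  DF(L8)={L2}

DF(L3) = ["L2", "L7"]

Answer: ["L2", "L7"]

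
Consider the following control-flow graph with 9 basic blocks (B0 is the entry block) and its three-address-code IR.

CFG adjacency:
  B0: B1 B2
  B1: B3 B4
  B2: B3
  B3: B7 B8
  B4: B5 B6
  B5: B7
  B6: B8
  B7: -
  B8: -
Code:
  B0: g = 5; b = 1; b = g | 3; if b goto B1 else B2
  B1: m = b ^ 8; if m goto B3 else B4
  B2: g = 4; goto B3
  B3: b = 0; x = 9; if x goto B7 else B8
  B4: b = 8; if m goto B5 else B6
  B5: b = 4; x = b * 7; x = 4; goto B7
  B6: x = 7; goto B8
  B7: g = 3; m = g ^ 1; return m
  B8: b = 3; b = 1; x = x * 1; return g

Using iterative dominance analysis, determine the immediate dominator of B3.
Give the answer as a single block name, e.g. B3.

Answer: B0

Derivation:
idom tree: B1←B0 B2←B0 B3←B0 B4←B1 B5←B4 B6←B4 B7←B0 B8←B0
Join-block Dom:
  B3: preds {B1,B2}: {B0,B1} ∩ {B0,B2} = {B0}; idom=B0
  B7: preds {B3,B5}: {B0,B3} ∩ {B0,B1,B4,B5} = {B0}; idom=B0
  B8: preds {B3,B6}: {B0,B3} ∩ {B0,B1,B4,B6} = {B0}; idom=B0

idom(B3) = B0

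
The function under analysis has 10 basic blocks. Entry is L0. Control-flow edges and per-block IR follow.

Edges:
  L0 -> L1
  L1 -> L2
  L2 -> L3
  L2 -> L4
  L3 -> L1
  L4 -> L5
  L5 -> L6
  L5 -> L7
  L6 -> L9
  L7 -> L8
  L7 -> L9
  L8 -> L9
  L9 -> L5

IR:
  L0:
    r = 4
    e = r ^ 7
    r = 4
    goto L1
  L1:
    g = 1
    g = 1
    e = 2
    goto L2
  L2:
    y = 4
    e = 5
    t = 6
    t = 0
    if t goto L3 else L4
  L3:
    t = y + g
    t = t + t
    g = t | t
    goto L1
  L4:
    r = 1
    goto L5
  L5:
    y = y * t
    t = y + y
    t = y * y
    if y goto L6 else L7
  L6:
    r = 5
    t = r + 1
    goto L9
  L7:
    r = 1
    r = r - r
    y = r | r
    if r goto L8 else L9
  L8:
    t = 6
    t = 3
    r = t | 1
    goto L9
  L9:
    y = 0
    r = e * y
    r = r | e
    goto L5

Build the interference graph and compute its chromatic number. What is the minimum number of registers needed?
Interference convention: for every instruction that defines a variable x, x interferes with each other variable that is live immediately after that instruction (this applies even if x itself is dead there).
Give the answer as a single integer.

Answer: 4

Analysis:
Per-block:
  L0: def={e,r} ue=∅
  L1: def={e,g} ue=∅
  L2: def={e,t,y} ue=∅
  L3: def={g,t} ue={g,y}
  L4: def={r} ue=∅
  L5: def={t,y} ue={t,y}
  L6: def={r,t} ue=∅
  L7: def={r,y} ue=∅
  L8: def={r,t} ue=∅
  L9: def={r,y} ue={e}

Liveness:
  L0: in=∅ out=∅
  L1: in=∅ out={g}
  L2: in={g} out={e,g,t,y}
  L3: in={g,y} out=∅
  L4: in={e,t,y} out={e,t,y}
  L5: in={e,t,y} out={e,t}
  L6: in={e} out={e,t}
  L7: in={e,t} out={e,t}
  L8: in={e} out={e,t}
  L9: in={e,t} out={e,t,y}

Conflict graph:
  e: {g,r,t,y}
  g: {e,t,y}
  r: {e,t,y}
  t: {e,g,r,y}
  y: {e,g,r,t}

Chromatic number:
  lower bound: {e,g,t,y} mutually conflict ⇒ χ ≥ 4
  4-colouring: r0={e}  r1={t}  r2={y}  r3={g,r}
  χ = 4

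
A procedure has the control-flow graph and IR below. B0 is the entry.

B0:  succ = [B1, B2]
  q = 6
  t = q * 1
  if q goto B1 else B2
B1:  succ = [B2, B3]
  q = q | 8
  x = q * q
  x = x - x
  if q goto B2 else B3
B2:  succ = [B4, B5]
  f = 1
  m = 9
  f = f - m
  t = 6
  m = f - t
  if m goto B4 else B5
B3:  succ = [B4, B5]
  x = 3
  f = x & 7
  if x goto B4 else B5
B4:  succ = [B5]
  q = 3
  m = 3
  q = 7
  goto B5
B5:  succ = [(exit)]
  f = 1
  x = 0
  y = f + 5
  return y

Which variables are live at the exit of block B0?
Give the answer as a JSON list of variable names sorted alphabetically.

Per-block:
  B0: def={q,t} ue=∅
  B1: def={q,x} ue={q}
  B2: def={f,m,t} ue=∅
  B3: def={f,x} ue=∅
  B4: def={m,q} ue=∅
  B5: def={f,x,y} ue=∅

Liveness:
  B0 li=∅ lo={q}
  B1 li={q} lo=∅
  B2 li=∅ lo=∅
  B3 li=∅ lo=∅
  B4 li=∅ lo=∅
  B5 li=∅ lo=∅

live-out(B0) = ["q"]

Answer: ["q"]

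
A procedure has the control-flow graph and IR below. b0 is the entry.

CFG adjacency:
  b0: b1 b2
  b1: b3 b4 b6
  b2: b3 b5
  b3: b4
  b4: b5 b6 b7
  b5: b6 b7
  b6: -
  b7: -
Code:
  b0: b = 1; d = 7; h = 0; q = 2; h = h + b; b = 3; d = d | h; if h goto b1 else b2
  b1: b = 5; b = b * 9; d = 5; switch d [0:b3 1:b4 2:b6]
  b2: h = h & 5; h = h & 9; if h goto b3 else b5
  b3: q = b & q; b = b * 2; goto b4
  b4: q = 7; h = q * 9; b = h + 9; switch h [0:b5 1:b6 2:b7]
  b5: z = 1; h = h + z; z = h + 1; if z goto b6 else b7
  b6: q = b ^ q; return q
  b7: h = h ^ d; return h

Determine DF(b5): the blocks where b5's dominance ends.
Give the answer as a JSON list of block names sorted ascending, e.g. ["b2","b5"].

Answer: ["b6", "b7"]

Working:
idom tree: b1←b0 b2←b0 b3←b0 b4←b0 b5←b0 b6←b0 b7←b0
Dom∩ at merges:
  b3: preds {b1,b2}: {b0,b1} ∩ {b0,b2} = {b0}; idom=b0
  b4: preds {b1,b3}: {b0,b1} ∩ {b0,b3} = {b0}; idom=b0
  b5: preds {b2,b4}: {b0,b2} ∩ {b0,b4} = {b0}; idom=b0
  b6: preds {b1,b4,b5}: {b0,b1} ∩ {b0,b4} ∩ {b0,b5} = {b0}; idom=b0
  b7: preds {b4,b5}: {b0,b4} ∩ {b0,b5} = {b0}; idom=b0

DF walk-up:
  join b3 pred b1: b1 stop@b0
  join b3 pred b2: b2 stop@b0
  join b4 pred b1: b1 stop@b0
  join b4 pred b3: b3 stop@b0
  join b5 pred b2: b2 stop@b0
  join b5 pred b4: b4 stop@b0
  join b6 pred b1: b1 stop@b0
  join b6 pred b4: b4 stop@b0
  join b6 pred b5: b5 stop@b0
  join b7 pred b4: b4 stop@b0
  join b7 pred b5: b5 stop@b0
  DF(b0)=∅
  DF(b1)={b3,b4,b6}
  DF(b2)={b3,b5}
  DF(b3)={b4}
  DF(b4)={b5,b6,b7}
  DF(b5)={b6,b7}
  DF(b6)=∅
  DF(b7)=∅

DF(b5) = ["b6", "b7"]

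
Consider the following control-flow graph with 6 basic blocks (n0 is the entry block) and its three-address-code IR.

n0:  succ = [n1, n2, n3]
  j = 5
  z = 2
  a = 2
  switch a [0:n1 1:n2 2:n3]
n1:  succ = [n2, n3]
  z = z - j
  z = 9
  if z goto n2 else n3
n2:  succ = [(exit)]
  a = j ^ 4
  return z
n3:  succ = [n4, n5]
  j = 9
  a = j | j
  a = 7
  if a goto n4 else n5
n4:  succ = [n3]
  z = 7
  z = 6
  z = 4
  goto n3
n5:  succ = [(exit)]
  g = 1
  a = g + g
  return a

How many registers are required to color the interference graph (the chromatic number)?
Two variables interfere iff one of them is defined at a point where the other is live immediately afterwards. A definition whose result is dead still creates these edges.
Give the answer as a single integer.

Answer: 3

Analysis:
Per-block:
  n0 def {a,j,z} use ∅
  n1 def {z} use {j,z}
  n2 def {a} use {j,z}
  n3 def {a,j} use ∅
  n4 def {z} use ∅
  n5 def {a,g} use ∅

Backward fixpoint:
  n0 li=∅ lo={j,z}
  n1 li={j,z} lo={j,z}
  n2 li={j,z} lo=∅
  n3 li=∅ lo=∅
  n4 li=∅ lo=∅
  n5 li=∅ lo=∅

Interference:
  a — {j,z}
  g — ∅
  j — {a,z}
  z — {a,j}

Colouring:
  lower bound: {a,j,z} mutually conflict ⇒ χ ≥ 3
  3-colouring: R0={a,g}  R1={j}  R2={z}
  χ = 3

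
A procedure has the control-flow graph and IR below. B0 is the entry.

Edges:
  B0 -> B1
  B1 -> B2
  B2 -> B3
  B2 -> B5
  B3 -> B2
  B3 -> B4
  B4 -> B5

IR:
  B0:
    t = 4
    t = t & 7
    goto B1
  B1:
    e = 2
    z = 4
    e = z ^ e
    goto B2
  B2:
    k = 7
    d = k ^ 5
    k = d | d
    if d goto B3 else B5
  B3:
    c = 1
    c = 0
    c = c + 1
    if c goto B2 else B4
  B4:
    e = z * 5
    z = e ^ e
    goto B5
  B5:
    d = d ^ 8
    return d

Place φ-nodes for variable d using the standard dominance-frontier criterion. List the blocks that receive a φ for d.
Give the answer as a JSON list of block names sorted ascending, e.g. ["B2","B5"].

Answer: ["B2"]

Derivation:
idom tree: B1←B0 B2←B1 B3←B2 B4←B3 B5←B2
Join-block Dom:
  B2: preds {B1,B3}: {B0,B1} ∩ {B0,B1,B2,B3} = {B0,B1}; idom=B1
  B5: preds {B2,B4}: {B0,B1,B2} ∩ {B0,B1,B2,B3,B4} = {B0,B1,B2}; idom=B2

DF walk-up:
  B2←B1: walk · to B1
  B2←B3: walk B3→B2 to B1
  B5←B2: walk · to B2
  B5←B4: walk B4→B3 to B2
  DF(B0)=∅
  DF(B1)=∅
  DF(B2)={B2}
  DF(B3)={B2,B5}
  DF(B4)={B5}
  DF(B5)=∅

φ for d: defs {B2,B5}
  DF⁺ = {B2}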